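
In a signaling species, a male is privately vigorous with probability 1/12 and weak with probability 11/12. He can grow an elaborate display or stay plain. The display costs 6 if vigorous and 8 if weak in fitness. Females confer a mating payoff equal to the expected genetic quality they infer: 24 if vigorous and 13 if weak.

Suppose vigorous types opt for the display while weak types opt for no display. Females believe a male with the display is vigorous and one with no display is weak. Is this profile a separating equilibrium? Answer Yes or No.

No

Under these beliefs, the display earns mating payoff 24 and no display earns mating payoff 13.
vigorous: the display nets 24 − 6 = 18; no display nets 13. vigorous prefers the display.
weak: the display nets 24 − 8 = 16; no display nets 13. weak would deviate to the display.
weak has a profitable deviation, so the profile is not an equilibrium.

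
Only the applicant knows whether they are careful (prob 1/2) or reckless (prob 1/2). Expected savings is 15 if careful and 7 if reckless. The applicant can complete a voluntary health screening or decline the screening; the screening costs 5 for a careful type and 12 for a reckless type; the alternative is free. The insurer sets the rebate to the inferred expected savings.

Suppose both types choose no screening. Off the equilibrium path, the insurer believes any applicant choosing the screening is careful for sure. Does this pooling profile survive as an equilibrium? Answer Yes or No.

Yes

On path, the insurer holds the prior and pays 1/2·15 + 1/2·7 = 11. Off path (the screening), believing careful, it pays 15.
careful: no screening nets 11; the screening nets 15 − 5 = 10. careful stays.
reckless: no screening nets 11; the screening nets 15 − 12 = 3. reckless stays.
No type deviates, so pooling is sustained.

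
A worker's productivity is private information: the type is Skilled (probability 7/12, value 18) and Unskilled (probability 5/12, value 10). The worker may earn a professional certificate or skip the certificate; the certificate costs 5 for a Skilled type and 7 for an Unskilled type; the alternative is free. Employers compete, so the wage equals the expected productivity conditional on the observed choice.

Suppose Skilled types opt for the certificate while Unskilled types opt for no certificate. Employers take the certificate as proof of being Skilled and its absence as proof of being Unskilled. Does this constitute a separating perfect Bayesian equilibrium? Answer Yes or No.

No

Under these beliefs, the certificate earns wage 18 and no certificate earns wage 10.
Skilled: the certificate nets 18 − 5 = 13; no certificate nets 10. Skilled prefers the certificate.
Unskilled: the certificate nets 18 − 7 = 11; no certificate nets 10. Unskilled would deviate to the certificate.
Unskilled has a profitable deviation, so the profile is not an equilibrium.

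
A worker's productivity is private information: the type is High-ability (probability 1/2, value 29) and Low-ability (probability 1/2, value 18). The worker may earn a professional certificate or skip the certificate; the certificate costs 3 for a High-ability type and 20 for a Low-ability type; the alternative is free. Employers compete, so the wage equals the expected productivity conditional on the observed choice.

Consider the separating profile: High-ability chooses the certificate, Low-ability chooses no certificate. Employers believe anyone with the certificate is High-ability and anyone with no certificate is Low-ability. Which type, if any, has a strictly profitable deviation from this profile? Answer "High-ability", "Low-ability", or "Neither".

Neither

The certificate pays 29; no certificate pays 18.
High-ability: assigned the certificate, nets 29 − 3 = 26; deviating to no certificate nets 18.
Low-ability: assigned no certificate, nets 18; deviating to the certificate nets 29 − 20 = 9.
Both types strictly prefer their assigned action; no profitable deviation.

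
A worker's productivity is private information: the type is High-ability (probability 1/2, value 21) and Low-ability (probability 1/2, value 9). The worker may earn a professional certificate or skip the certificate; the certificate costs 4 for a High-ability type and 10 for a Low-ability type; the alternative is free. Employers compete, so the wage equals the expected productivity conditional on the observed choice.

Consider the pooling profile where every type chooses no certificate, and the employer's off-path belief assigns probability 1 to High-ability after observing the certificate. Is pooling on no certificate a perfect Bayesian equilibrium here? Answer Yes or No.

On path, the employer holds the prior and pays 1/2·21 + 1/2·9 = 15. Off path (the certificate), believing High-ability, it pays 21.
High-ability: no certificate nets 15; the certificate nets 21 − 4 = 17. High-ability would deviate.
Low-ability: no certificate nets 15; the certificate nets 21 − 10 = 11. Low-ability stays.
A type deviates, so pooling fails.

No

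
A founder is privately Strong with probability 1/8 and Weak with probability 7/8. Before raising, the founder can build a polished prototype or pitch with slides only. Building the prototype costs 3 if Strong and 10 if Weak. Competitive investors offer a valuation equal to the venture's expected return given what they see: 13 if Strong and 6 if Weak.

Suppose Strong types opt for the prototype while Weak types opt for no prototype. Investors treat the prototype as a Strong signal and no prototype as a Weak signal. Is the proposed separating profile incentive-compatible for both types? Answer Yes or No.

Yes

Under these beliefs, the prototype earns valuation 13 and no prototype earns valuation 6.
Strong: the prototype nets 13 − 3 = 10; no prototype nets 6. Strong prefers the prototype.
Weak: the prototype nets 13 − 10 = 3; no prototype nets 6. Weak prefers no prototype.
Neither type deviates, so the separating profile is an equilibrium.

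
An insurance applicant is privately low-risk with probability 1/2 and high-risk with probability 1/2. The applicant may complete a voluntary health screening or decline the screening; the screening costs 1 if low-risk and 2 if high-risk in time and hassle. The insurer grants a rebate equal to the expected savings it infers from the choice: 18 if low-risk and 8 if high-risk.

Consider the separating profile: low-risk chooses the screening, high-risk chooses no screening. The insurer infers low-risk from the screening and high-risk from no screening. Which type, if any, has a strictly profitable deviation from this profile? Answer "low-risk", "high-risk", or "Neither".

The screening pays 18; no screening pays 8.
low-risk: assigned the screening, nets 18 − 1 = 17; deviating to no screening nets 8.
high-risk: assigned no screening, nets 8; deviating to the screening nets 18 − 2 = 16.
The high-risk type gains 8 by deviating.

high-risk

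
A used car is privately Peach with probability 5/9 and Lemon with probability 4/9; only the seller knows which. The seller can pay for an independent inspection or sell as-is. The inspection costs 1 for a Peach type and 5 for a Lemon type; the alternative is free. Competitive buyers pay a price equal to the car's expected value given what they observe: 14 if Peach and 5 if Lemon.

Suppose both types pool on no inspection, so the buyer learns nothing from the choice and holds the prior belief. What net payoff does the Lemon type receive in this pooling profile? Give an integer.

Pooled price = 5/9·14 + 4/9·5 = 10.
Lemon pays no cost for no inspection, so net payoff = 10.

10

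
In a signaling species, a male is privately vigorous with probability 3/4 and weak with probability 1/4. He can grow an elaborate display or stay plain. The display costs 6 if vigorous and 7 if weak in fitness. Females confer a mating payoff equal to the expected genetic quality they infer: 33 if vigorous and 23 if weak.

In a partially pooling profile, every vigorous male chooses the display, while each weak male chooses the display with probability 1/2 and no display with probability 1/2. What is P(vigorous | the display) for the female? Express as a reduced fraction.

6/7

P(the display) = (3/4)·1 + (1/4)·(1/2) = 7/8.
By Bayes' rule, P(vigorous | the display) = (3/4) / (7/8) = 6/7.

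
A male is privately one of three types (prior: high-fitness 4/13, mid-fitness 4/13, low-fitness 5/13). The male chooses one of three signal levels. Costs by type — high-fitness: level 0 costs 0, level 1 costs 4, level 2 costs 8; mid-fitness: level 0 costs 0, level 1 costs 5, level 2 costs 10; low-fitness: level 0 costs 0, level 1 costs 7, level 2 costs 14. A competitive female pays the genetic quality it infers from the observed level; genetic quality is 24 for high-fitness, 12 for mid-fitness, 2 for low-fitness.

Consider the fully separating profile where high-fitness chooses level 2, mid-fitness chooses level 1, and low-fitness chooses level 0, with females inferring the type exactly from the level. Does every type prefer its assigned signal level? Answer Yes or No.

Separating mating payoffs: level 2 → 24, level 1 → 12, level 0 → 2.
high-fitness (assigned level 2): level 0: 2 − 0 = 2; level 1: 12 − 4 = 8; level 2: 24 − 8 = 16. high-fitness stays.
mid-fitness (assigned level 1): level 0: 2 − 0 = 2; level 1: 12 − 5 = 7; level 2: 24 − 10 = 14. mid-fitness prefers level 2.
low-fitness (assigned level 0): level 0: 2 − 0 = 2; level 1: 12 − 7 = 5; level 2: 24 − 14 = 10. low-fitness prefers level 2.
At least one type deviates; the separating profile fails.

No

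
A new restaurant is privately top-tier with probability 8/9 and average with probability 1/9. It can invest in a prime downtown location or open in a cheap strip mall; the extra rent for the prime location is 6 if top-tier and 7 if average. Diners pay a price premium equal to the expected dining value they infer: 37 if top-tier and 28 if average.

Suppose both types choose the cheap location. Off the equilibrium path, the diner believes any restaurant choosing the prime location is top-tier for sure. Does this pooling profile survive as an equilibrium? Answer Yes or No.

On path, the diner holds the prior and pays 8/9·37 + 1/9·28 = 36. Off path (the prime location), believing top-tier, it pays 37.
top-tier: the cheap location nets 36; the prime location nets 37 − 6 = 31. top-tier stays.
average: the cheap location nets 36; the prime location nets 37 − 7 = 30. average stays.
No type deviates, so pooling is sustained.

Yes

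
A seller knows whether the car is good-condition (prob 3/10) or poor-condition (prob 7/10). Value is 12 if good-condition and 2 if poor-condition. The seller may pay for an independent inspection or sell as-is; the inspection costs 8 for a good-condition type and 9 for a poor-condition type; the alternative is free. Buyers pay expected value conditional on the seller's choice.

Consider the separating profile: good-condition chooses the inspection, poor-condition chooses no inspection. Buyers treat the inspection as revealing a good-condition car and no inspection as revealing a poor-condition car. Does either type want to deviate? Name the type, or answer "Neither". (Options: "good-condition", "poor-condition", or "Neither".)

The inspection pays 12; no inspection pays 2.
good-condition: assigned the inspection, nets 12 − 8 = 4; deviating to no inspection nets 2.
poor-condition: assigned no inspection, nets 2; deviating to the inspection nets 12 − 9 = 3.
The poor-condition type gains 1 by deviating.

poor-condition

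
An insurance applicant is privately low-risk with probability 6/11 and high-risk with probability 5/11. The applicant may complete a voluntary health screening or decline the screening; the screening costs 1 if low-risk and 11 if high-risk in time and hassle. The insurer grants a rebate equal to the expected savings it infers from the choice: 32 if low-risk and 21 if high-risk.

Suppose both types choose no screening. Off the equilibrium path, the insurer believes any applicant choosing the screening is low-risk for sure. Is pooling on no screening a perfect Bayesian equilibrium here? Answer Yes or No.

No

On path, the insurer holds the prior and pays 6/11·32 + 5/11·21 = 27. Off path (the screening), believing low-risk, it pays 32.
low-risk: no screening nets 27; the screening nets 32 − 1 = 31. low-risk would deviate.
high-risk: no screening nets 27; the screening nets 32 − 11 = 21. high-risk stays.
A type deviates, so pooling fails.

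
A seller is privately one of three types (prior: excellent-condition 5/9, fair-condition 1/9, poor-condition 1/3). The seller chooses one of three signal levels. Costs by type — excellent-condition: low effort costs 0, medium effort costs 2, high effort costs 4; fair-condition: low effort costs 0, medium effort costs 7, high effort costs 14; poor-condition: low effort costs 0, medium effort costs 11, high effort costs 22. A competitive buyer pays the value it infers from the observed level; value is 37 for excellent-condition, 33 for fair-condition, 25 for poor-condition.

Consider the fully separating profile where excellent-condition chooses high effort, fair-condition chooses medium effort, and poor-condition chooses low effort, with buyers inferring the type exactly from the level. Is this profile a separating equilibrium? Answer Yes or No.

Separating prices: high effort → 37, medium effort → 33, low effort → 25.
excellent-condition (assigned high effort): low effort: 25 − 0 = 25; medium effort: 33 − 2 = 31; high effort: 37 − 4 = 33. excellent-condition stays.
fair-condition (assigned medium effort): low effort: 25 − 0 = 25; medium effort: 33 − 7 = 26; high effort: 37 − 14 = 23. fair-condition stays.
poor-condition (assigned low effort): low effort: 25 − 0 = 25; medium effort: 33 − 11 = 22; high effort: 37 − 22 = 15. poor-condition stays.
Every type prefers its assigned level; separation holds.

Yes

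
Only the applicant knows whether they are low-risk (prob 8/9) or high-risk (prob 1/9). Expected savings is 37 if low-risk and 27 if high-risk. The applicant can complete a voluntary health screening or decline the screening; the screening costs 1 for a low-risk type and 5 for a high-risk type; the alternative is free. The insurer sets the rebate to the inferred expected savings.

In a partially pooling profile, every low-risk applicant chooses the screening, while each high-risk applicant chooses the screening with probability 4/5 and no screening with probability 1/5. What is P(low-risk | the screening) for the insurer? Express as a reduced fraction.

P(the screening) = (8/9)·1 + (1/9)·(4/5) = 44/45.
By Bayes' rule, P(low-risk | the screening) = (8/9) / (44/45) = 10/11.

10/11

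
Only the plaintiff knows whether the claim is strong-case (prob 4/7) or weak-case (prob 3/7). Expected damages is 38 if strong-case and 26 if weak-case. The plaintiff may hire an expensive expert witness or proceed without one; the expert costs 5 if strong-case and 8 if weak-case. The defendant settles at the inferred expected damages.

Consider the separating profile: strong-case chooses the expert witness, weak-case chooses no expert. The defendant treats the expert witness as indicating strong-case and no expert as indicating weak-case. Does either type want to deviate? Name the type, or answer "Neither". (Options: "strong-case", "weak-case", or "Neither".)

weak-case

The expert witness pays 38; no expert pays 26.
strong-case: assigned the expert witness, nets 38 − 5 = 33; deviating to no expert nets 26.
weak-case: assigned no expert, nets 26; deviating to the expert witness nets 38 − 8 = 30.
The weak-case type gains 4 by deviating.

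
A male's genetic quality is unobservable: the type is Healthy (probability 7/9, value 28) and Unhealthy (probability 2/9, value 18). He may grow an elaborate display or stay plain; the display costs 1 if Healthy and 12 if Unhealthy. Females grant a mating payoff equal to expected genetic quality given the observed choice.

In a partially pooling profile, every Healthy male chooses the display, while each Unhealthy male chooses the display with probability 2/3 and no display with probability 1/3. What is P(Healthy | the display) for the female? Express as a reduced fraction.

21/25

P(the display) = (7/9)·1 + (2/9)·(2/3) = 25/27.
By Bayes' rule, P(Healthy | the display) = (7/9) / (25/27) = 21/25.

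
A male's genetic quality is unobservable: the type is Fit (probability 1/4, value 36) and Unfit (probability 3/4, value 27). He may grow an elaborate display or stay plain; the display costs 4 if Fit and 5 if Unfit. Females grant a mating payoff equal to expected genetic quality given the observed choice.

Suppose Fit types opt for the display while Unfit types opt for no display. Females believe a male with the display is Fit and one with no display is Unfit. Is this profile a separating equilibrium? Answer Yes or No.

Under these beliefs, the display earns mating payoff 36 and no display earns mating payoff 27.
Fit: the display nets 36 − 4 = 32; no display nets 27. Fit prefers the display.
Unfit: the display nets 36 − 5 = 31; no display nets 27. Unfit would deviate to the display.
Unfit has a profitable deviation, so the profile is not an equilibrium.

No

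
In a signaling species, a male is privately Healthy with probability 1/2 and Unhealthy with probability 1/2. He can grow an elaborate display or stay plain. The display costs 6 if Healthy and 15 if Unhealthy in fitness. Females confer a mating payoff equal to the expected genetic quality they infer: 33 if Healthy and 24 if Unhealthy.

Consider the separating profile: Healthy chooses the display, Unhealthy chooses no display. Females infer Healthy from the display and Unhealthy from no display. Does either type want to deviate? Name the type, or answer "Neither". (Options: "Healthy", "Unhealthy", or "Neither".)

Neither

The display pays 33; no display pays 24.
Healthy: assigned the display, nets 33 − 6 = 27; deviating to no display nets 24.
Unhealthy: assigned no display, nets 24; deviating to the display nets 33 − 15 = 18.
Both types strictly prefer their assigned action; no profitable deviation.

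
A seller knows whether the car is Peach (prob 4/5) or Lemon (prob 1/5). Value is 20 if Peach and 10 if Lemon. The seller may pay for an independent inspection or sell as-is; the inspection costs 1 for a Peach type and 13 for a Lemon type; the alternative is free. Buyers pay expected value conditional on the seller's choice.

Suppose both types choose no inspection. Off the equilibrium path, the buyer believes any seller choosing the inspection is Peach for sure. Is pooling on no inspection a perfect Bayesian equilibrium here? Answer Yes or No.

On path, the buyer holds the prior and pays 4/5·20 + 1/5·10 = 18. Off path (the inspection), believing Peach, it pays 20.
Peach: no inspection nets 18; the inspection nets 20 − 1 = 19. Peach would deviate.
Lemon: no inspection nets 18; the inspection nets 20 − 13 = 7. Lemon stays.
A type deviates, so pooling fails.

No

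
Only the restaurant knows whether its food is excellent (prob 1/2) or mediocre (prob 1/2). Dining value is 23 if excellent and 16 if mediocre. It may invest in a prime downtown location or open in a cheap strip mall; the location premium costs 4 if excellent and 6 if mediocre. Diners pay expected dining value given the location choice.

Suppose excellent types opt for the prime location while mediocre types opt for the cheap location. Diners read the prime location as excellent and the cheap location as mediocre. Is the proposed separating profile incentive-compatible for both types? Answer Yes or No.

Under these beliefs, the prime location earns price premium 23 and the cheap location earns price premium 16.
excellent: the prime location nets 23 − 4 = 19; the cheap location nets 16. excellent prefers the prime location.
mediocre: the prime location nets 23 − 6 = 17; the cheap location nets 16. mediocre would deviate to the prime location.
mediocre has a profitable deviation, so the profile is not an equilibrium.

No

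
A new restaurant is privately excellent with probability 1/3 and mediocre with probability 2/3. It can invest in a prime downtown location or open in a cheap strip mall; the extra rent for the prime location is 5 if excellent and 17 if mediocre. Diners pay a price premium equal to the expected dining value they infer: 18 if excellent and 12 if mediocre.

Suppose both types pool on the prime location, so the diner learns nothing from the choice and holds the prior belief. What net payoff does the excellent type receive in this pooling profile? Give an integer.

Pooled price premium = 1/3·18 + 2/3·12 = 14.
excellent pays cost 5 for the prime location, so net payoff = 14 − 5 = 9.

9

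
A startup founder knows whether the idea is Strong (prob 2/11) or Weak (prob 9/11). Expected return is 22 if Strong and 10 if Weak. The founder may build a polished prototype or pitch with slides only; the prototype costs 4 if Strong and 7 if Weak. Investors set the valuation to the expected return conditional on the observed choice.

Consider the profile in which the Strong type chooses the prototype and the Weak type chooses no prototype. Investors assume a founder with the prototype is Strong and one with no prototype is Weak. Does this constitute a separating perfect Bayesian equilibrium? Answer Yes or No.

No

Under these beliefs, the prototype earns valuation 22 and no prototype earns valuation 10.
Strong: the prototype nets 22 − 4 = 18; no prototype nets 10. Strong prefers the prototype.
Weak: the prototype nets 22 − 7 = 15; no prototype nets 10. Weak would deviate to the prototype.
Weak has a profitable deviation, so the profile is not an equilibrium.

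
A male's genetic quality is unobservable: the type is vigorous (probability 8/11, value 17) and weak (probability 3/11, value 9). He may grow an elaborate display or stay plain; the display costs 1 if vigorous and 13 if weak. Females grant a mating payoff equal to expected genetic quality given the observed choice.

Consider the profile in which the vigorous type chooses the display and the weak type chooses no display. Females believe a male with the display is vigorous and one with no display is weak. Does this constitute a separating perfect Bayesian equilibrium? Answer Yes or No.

Under these beliefs, the display earns mating payoff 17 and no display earns mating payoff 9.
vigorous: the display nets 17 − 1 = 16; no display nets 9. vigorous prefers the display.
weak: the display nets 17 − 13 = 4; no display nets 9. weak prefers no display.
Neither type deviates, so the separating profile is an equilibrium.

Yes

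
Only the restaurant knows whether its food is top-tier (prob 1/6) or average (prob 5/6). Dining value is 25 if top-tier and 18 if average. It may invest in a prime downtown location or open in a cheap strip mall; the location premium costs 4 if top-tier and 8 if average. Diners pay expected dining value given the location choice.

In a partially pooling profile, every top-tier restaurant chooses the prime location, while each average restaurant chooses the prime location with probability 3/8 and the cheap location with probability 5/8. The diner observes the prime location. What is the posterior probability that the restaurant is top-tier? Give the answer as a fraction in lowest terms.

8/23

P(the prime location) = (1/6)·1 + (5/6)·(3/8) = 23/48.
By Bayes' rule, P(top-tier | the prime location) = (1/6) / (23/48) = 8/23.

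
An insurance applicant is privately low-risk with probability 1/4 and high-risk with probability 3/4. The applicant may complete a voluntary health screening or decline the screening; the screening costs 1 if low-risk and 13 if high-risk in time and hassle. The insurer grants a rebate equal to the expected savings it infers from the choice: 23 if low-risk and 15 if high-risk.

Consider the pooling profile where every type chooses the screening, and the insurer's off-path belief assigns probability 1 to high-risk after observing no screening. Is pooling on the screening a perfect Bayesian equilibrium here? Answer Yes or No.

No

On path, the insurer holds the prior and pays 1/4·23 + 3/4·15 = 17. Off path (no screening), believing high-risk, it pays 15.
low-risk: the screening nets 17 − 1 = 16; no screening nets 15. low-risk stays.
high-risk: the screening nets 17 − 13 = 4; no screening nets 15. high-risk would deviate.
A type deviates, so pooling fails.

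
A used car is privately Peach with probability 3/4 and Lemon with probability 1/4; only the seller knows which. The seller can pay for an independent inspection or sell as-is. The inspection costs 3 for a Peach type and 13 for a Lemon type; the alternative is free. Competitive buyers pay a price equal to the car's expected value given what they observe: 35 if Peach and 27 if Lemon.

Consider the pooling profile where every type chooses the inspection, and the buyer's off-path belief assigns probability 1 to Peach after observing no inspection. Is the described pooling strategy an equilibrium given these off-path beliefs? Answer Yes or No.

No

On path, the buyer holds the prior and pays 3/4·35 + 1/4·27 = 33. Off path (no inspection), believing Peach, it pays 35.
Peach: the inspection nets 33 − 3 = 30; no inspection nets 35. Peach would deviate.
Lemon: the inspection nets 33 − 13 = 20; no inspection nets 35. Lemon would deviate.
A type deviates, so pooling fails.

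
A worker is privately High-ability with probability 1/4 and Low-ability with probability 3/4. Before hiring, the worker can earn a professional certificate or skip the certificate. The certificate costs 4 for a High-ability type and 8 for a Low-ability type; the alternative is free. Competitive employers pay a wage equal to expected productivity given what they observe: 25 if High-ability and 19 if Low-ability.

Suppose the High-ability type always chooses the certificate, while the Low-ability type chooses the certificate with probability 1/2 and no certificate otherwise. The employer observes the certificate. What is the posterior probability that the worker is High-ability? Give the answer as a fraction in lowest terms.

P(the certificate) = (1/4)·1 + (3/4)·(1/2) = 5/8.
By Bayes' rule, P(High-ability | the certificate) = (1/4) / (5/8) = 2/5.

2/5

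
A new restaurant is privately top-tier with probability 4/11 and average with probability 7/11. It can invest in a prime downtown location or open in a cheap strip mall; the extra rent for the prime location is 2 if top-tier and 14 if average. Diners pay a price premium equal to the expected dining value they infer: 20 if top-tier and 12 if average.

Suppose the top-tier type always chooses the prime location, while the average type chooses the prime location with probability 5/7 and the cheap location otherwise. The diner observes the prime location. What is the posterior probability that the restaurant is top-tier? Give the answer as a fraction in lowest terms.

P(the prime location) = (4/11)·1 + (7/11)·(5/7) = 9/11.
By Bayes' rule, P(top-tier | the prime location) = (4/11) / (9/11) = 4/9.

4/9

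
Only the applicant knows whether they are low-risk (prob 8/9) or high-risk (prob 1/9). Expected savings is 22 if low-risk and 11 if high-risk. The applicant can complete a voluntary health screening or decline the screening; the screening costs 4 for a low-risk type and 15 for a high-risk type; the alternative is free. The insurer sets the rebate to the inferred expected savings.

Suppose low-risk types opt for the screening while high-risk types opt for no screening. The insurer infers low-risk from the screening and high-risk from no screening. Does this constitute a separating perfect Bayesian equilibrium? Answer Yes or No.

Yes

Under these beliefs, the screening earns rebate 22 and no screening earns rebate 11.
low-risk: the screening nets 22 − 4 = 18; no screening nets 11. low-risk prefers the screening.
high-risk: the screening nets 22 − 15 = 7; no screening nets 11. high-risk prefers no screening.
Neither type deviates, so the separating profile is an equilibrium.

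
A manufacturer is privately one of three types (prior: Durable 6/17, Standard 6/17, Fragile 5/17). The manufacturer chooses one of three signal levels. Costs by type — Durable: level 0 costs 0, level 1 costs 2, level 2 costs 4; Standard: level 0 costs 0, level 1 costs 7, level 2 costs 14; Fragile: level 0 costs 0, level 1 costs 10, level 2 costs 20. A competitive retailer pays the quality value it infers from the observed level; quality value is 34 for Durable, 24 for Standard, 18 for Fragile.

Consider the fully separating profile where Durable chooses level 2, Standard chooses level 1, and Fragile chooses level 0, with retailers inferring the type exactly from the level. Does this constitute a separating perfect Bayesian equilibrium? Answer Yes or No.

No

Separating prices: level 2 → 34, level 1 → 24, level 0 → 18.
Durable (assigned level 2): level 0: 18 − 0 = 18; level 1: 24 − 2 = 22; level 2: 34 − 4 = 30. Durable stays.
Standard (assigned level 1): level 0: 18 − 0 = 18; level 1: 24 − 7 = 17; level 2: 34 − 14 = 20. Standard prefers level 2.
Fragile (assigned level 0): level 0: 18 − 0 = 18; level 1: 24 − 10 = 14; level 2: 34 − 20 = 14. Fragile stays.
At least one type deviates; the separating profile fails.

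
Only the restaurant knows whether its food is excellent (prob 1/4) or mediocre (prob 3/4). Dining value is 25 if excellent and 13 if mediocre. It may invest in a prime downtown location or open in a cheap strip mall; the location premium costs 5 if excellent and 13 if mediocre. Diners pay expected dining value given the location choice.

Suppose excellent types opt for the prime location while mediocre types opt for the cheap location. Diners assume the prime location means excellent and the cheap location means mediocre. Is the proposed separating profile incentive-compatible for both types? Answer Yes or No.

Yes

Under these beliefs, the prime location earns price premium 25 and the cheap location earns price premium 13.
excellent: the prime location nets 25 − 5 = 20; the cheap location nets 13. excellent prefers the prime location.
mediocre: the prime location nets 25 − 13 = 12; the cheap location nets 13. mediocre prefers the cheap location.
Neither type deviates, so the separating profile is an equilibrium.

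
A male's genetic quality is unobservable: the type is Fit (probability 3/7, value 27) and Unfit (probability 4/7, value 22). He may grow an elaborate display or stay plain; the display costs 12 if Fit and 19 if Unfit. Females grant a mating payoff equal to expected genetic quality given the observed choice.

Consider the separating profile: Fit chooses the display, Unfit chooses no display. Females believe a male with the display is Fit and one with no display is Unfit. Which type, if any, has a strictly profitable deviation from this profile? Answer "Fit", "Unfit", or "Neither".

Fit

The display pays 27; no display pays 22.
Fit: assigned the display, nets 27 − 12 = 15; deviating to no display nets 22.
Unfit: assigned no display, nets 22; deviating to the display nets 27 − 19 = 8.
The Fit type gains 7 by deviating.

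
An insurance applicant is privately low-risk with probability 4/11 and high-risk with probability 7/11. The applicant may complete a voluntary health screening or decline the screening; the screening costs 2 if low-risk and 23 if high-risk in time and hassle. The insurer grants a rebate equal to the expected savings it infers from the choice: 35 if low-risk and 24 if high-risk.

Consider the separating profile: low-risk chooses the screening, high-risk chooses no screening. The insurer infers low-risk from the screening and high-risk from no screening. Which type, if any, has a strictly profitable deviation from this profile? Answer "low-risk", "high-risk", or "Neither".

The screening pays 35; no screening pays 24.
low-risk: assigned the screening, nets 35 − 2 = 33; deviating to no screening nets 24.
high-risk: assigned no screening, nets 24; deviating to the screening nets 35 − 23 = 12.
Both types strictly prefer their assigned action; no profitable deviation.

Neither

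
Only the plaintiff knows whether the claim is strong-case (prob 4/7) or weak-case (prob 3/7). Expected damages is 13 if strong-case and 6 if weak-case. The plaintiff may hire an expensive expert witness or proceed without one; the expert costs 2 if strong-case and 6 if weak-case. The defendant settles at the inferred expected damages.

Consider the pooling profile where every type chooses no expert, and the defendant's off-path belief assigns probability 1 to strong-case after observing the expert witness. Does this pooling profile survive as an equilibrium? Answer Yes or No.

On path, the defendant holds the prior and pays 4/7·13 + 3/7·6 = 10. Off path (the expert witness), believing strong-case, it pays 13.
strong-case: no expert nets 10; the expert witness nets 13 − 2 = 11. strong-case would deviate.
weak-case: no expert nets 10; the expert witness nets 13 − 6 = 7. weak-case stays.
A type deviates, so pooling fails.

No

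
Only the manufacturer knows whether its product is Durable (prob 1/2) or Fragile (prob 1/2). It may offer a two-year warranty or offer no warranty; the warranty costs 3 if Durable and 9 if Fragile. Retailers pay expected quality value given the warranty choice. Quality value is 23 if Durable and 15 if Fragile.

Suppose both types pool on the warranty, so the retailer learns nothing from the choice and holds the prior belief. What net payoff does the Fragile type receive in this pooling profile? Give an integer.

10

Pooled price = 1/2·23 + 1/2·15 = 19.
Fragile pays cost 9 for the warranty, so net payoff = 19 − 9 = 10.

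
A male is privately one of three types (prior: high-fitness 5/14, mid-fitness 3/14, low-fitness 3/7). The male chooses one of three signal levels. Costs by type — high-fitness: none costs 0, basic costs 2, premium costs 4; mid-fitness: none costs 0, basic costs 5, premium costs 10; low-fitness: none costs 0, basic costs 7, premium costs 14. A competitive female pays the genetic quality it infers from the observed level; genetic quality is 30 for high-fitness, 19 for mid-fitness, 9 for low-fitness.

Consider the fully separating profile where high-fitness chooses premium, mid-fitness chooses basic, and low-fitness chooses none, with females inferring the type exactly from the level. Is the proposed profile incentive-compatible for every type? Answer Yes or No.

Separating mating payoffs: premium → 30, basic → 19, none → 9.
high-fitness (assigned premium): none: 9 − 0 = 9; basic: 19 − 2 = 17; premium: 30 − 4 = 26. high-fitness stays.
mid-fitness (assigned basic): none: 9 − 0 = 9; basic: 19 − 5 = 14; premium: 30 − 10 = 20. mid-fitness prefers premium.
low-fitness (assigned none): none: 9 − 0 = 9; basic: 19 − 7 = 12; premium: 30 − 14 = 16. low-fitness prefers premium.
At least one type deviates; the separating profile fails.

No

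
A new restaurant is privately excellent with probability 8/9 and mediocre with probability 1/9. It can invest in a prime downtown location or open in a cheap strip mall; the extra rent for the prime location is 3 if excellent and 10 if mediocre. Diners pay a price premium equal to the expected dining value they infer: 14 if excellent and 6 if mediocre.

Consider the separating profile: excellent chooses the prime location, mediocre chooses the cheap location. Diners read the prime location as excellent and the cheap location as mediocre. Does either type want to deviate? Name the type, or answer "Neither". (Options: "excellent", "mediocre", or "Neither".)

The prime location pays 14; the cheap location pays 6.
excellent: assigned the prime location, nets 14 − 3 = 11; deviating to the cheap location nets 6.
mediocre: assigned the cheap location, nets 6; deviating to the prime location nets 14 − 10 = 4.
Both types strictly prefer their assigned action; no profitable deviation.

Neither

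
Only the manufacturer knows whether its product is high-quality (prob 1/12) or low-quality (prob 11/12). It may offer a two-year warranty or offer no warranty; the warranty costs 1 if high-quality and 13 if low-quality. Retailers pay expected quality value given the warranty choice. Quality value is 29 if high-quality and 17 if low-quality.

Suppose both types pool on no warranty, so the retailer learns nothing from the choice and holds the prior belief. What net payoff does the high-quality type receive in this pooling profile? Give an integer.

Pooled price = 1/12·29 + 11/12·17 = 18.
high-quality pays no cost for no warranty, so net payoff = 18.

18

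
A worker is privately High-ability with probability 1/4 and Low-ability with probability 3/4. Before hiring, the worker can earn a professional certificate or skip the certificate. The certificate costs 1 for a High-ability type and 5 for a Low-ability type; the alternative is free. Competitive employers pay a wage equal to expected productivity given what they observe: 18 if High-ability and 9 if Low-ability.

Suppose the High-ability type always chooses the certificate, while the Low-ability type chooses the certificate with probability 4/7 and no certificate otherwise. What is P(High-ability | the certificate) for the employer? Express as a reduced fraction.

7/19

P(the certificate) = (1/4)·1 + (3/4)·(4/7) = 19/28.
By Bayes' rule, P(High-ability | the certificate) = (1/4) / (19/28) = 7/19.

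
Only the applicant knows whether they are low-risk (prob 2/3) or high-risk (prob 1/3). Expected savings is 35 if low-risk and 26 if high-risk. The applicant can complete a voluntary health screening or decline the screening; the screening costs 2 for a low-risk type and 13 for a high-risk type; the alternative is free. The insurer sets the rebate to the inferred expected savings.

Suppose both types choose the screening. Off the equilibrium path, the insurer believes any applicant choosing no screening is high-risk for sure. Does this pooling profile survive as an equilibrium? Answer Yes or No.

No

On path, the insurer holds the prior and pays 2/3·35 + 1/3·26 = 32. Off path (no screening), believing high-risk, it pays 26.
low-risk: the screening nets 32 − 2 = 30; no screening nets 26. low-risk stays.
high-risk: the screening nets 32 − 13 = 19; no screening nets 26. high-risk would deviate.
A type deviates, so pooling fails.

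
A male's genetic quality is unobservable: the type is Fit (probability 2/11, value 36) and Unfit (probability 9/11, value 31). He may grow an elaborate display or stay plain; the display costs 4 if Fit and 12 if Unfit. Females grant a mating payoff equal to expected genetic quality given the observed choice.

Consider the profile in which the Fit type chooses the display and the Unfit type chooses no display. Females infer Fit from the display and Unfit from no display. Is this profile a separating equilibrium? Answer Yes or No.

Under these beliefs, the display earns mating payoff 36 and no display earns mating payoff 31.
Fit: the display nets 36 − 4 = 32; no display nets 31. Fit prefers the display.
Unfit: the display nets 36 − 12 = 24; no display nets 31. Unfit prefers no display.
Neither type deviates, so the separating profile is an equilibrium.

Yes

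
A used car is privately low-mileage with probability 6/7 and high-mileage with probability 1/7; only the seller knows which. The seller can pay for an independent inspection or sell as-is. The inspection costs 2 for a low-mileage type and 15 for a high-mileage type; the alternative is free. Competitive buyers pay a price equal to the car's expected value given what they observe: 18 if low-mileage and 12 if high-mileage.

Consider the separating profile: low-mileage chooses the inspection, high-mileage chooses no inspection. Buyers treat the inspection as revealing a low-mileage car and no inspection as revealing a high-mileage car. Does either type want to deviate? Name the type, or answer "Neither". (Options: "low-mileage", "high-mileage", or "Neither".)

The inspection pays 18; no inspection pays 12.
low-mileage: assigned the inspection, nets 18 − 2 = 16; deviating to no inspection nets 12.
high-mileage: assigned no inspection, nets 12; deviating to the inspection nets 18 − 15 = 3.
Both types strictly prefer their assigned action; no profitable deviation.

Neither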